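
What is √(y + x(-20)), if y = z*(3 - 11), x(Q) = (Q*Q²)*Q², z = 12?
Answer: 4*I*√200006 ≈ 1788.9*I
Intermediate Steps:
x(Q) = Q⁵ (x(Q) = Q³*Q² = Q⁵)
y = -96 (y = 12*(3 - 11) = 12*(-8) = -96)
√(y + x(-20)) = √(-96 + (-20)⁵) = √(-96 - 3200000) = √(-3200096) = 4*I*√200006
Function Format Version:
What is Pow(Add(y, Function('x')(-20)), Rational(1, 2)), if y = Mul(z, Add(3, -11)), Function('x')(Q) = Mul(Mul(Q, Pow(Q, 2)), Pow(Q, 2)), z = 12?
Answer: Mul(4, I, Pow(200006, Rational(1, 2))) ≈ Mul(1788.9, I)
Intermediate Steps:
Function('x')(Q) = Pow(Q, 5) (Function('x')(Q) = Mul(Pow(Q, 3), Pow(Q, 2)) = Pow(Q, 5))
y = -96 (y = Mul(12, Add(3, -11)) = Mul(12, -8) = -96)
Pow(Add(y, Function('x')(-20)), Rational(1, 2)) = Pow(Add(-96, Pow(-20, 5)), Rational(1, 2)) = Pow(Add(-96, -3200000), Rational(1, 2)) = Pow(-3200096, Rational(1, 2)) = Mul(4, I, Pow(200006, Rational(1, 2)))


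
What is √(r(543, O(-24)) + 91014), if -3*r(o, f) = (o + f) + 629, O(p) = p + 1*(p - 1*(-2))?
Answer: 2*√203937/3 ≈ 301.06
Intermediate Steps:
O(p) = 2 + 2*p (O(p) = p + 1*(p + 2) = p + 1*(2 + p) = p + (2 + p) = 2 + 2*p)
r(o, f) = -629/3 - f/3 - o/3 (r(o, f) = -((o + f) + 629)/3 = -((f + o) + 629)/3 = -(629 + f + o)/3 = -629/3 - f/3 - o/3)
√(r(543, O(-24)) + 91014) = √((-629/3 - (2 + 2*(-24))/3 - ⅓*543) + 91014) = √((-629/3 - (2 - 48)/3 - 181) + 91014) = √((-629/3 - ⅓*(-46) - 181) + 91014) = √((-629/3 + 46/3 - 181) + 91014) = √(-1126/3 + 91014) = √(271916/3) = 2*√203937/3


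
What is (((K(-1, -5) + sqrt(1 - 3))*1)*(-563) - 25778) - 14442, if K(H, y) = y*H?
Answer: -43035 - 563*I*sqrt(2) ≈ -43035.0 - 796.2*I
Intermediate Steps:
K(H, y) = H*y
(((K(-1, -5) + sqrt(1 - 3))*1)*(-563) - 25778) - 14442 = (((-1*(-5) + sqrt(1 - 3))*1)*(-563) - 25778) - 14442 = (((5 + sqrt(-2))*1)*(-563) - 25778) - 14442 = (((5 + I*sqrt(2))*1)*(-563) - 25778) - 14442 = ((5 + I*sqrt(2))*(-563) - 25778) - 14442 = ((-2815 - 563*I*sqrt(2)) - 25778) - 14442 = (-28593 - 563*I*sqrt(2)) - 14442 = -43035 - 563*I*sqrt(2)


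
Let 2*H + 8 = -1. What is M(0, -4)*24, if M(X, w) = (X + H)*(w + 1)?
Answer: 324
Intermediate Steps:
H = -9/2 (H = -4 + (½)*(-1) = -4 - ½ = -9/2 ≈ -4.5000)
M(X, w) = (1 + w)*(-9/2 + X) (M(X, w) = (X - 9/2)*(w + 1) = (-9/2 + X)*(1 + w) = (1 + w)*(-9/2 + X))
M(0, -4)*24 = (-9/2 + 0 - 9/2*(-4) + 0*(-4))*24 = (-9/2 + 0 + 18 + 0)*24 = (27/2)*24 = 324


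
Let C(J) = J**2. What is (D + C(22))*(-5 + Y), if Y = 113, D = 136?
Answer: 66960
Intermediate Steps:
(D + C(22))*(-5 + Y) = (136 + 22**2)*(-5 + 113) = (136 + 484)*108 = 620*108 = 66960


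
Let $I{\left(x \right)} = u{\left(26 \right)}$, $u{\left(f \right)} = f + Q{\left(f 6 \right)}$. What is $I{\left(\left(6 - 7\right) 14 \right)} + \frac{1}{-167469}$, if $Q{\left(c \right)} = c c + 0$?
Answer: $\frac{4079879777}{167469} \approx 24362.0$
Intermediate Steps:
$Q{\left(c \right)} = c^{2}$ ($Q{\left(c \right)} = c^{2} + 0 = c^{2}$)
$u{\left(f \right)} = f + 36 f^{2}$ ($u{\left(f \right)} = f + \left(f 6\right)^{2} = f + \left(6 f\right)^{2} = f + 36 f^{2}$)
$I{\left(x \right)} = 24362$ ($I{\left(x \right)} = 26 \left(1 + 36 \cdot 26\right) = 26 \left(1 + 936\right) = 26 \cdot 937 = 24362$)
$I{\left(\left(6 - 7\right) 14 \right)} + \frac{1}{-167469} = 24362 + \frac{1}{-167469} = 24362 - \frac{1}{167469} = \frac{4079879777}{167469}$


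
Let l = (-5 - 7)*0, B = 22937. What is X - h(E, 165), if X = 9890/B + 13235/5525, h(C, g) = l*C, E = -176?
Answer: 71642689/25345385 ≈ 2.8267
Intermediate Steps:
l = 0 (l = -12*0 = 0)
h(C, g) = 0 (h(C, g) = 0*C = 0)
X = 71642689/25345385 (X = 9890/22937 + 13235/5525 = 9890*(1/22937) + 13235*(1/5525) = 9890/22937 + 2647/1105 = 71642689/25345385 ≈ 2.8267)
X - h(E, 165) = 71642689/25345385 - 1*0 = 71642689/25345385 + 0 = 71642689/25345385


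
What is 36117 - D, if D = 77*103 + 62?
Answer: 28124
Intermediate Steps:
D = 7993 (D = 7931 + 62 = 7993)
36117 - D = 36117 - 1*7993 = 36117 - 7993 = 28124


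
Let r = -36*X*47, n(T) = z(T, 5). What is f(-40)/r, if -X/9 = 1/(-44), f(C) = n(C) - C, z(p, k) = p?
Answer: 0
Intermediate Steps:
n(T) = T
f(C) = 0 (f(C) = C - C = 0)
X = 9/44 (X = -9/(-44) = -9*(-1/44) = 9/44 ≈ 0.20455)
r = -3807/11 (r = -36*9/44*47 = -81/11*47 = -3807/11 ≈ -346.09)
f(-40)/r = 0/(-3807/11) = 0*(-11/3807) = 0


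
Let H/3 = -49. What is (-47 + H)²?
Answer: 37636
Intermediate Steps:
H = -147 (H = 3*(-49) = -147)
(-47 + H)² = (-47 - 147)² = (-194)² = 37636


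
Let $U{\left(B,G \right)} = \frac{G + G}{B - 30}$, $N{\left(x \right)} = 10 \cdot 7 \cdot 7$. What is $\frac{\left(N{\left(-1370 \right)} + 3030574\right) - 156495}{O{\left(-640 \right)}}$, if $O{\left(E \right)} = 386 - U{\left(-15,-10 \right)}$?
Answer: $\frac{25871121}{3470} \approx 7455.7$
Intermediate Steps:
$N{\left(x \right)} = 490$ ($N{\left(x \right)} = 70 \cdot 7 = 490$)
$U{\left(B,G \right)} = \frac{2 G}{-30 + B}$
$O{\left(E \right)} = \frac{3470}{9}$ ($O{\left(E \right)} = 386 - 2 \left(-10\right) \frac{1}{-30 - 15} = 386 - 2 \left(-10\right) \frac{1}{-45} = 386 - 2 \left(-10\right) \left(- \frac{1}{45}\right) = 386 - \frac{4}{9} = \frac{3470}{9}$)
$\frac{\left(N{\left(-1370 \right)} + 3030574\right) - 156495}{O{\left(-640 \right)}} = \frac{\left(490 + 3030574\right) - 156495}{\frac{3470}{9}} = \left(3031064 - 156495\right) \frac{9}{3470} = 2874569 \cdot \frac{9}{3470} = \frac{25871121}{3470}$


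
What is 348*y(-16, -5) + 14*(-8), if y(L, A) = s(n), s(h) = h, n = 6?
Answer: 1976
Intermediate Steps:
y(L, A) = 6
348*y(-16, -5) + 14*(-8) = 348*6 + 14*(-8) = 2088 - 112 = 1976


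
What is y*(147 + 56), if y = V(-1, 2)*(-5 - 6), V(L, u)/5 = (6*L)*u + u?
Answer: 111650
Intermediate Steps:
V(L, u) = 5*u + 30*L*u (V(L, u) = 5*((6*L)*u + u) = 5*(6*L*u + u) = 5*(u + 6*L*u) = 5*u + 30*L*u)
y = 550 (y = (5*2*(1 + 6*(-1)))*(-5 - 6) = (5*2*(1 - 6))*(-11) = (5*2*(-5))*(-11) = -50*(-11) = 550)
y*(147 + 56) = 550*(147 + 56) = 550*203 = 111650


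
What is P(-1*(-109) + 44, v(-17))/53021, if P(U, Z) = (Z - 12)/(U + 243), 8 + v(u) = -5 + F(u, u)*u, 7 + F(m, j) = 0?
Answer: 47/10498158 ≈ 4.4770e-6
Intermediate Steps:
F(m, j) = -7 (F(m, j) = -7 + 0 = -7)
v(u) = -13 - 7*u (v(u) = -8 + (-5 - 7*u) = -13 - 7*u)
P(U, Z) = (-12 + Z)/(243 + U)
P(-1*(-109) + 44, v(-17))/53021 = ((-12 + (-13 - 7*(-17)))/(243 + (-1*(-109) + 44)))/53021 = ((-12 + (-13 + 119))/(243 + (109 + 44)))*(1/53021) = ((-12 + 106)/(243 + 153))*(1/53021) = (94/396)*(1/53021) = ((1/396)*94)*(1/53021) = (47/198)*(1/53021) = 47/10498158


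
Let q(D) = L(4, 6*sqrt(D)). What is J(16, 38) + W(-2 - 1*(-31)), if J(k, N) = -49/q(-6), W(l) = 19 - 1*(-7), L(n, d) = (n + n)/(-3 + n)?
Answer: 159/8 ≈ 19.875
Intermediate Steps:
L(n, d) = 2*n/(-3 + n) (L(n, d) = (2*n)/(-3 + n) = 2*n/(-3 + n))
q(D) = 8 (q(D) = 2*4/(-3 + 4) = 2*4/1 = 2*4*1 = 8)
W(l) = 26 (W(l) = 19 + 7 = 26)
J(k, N) = -49/8
J(16, 38) + W(-2 - 1*(-31)) = -49/8 + 26 = 159/8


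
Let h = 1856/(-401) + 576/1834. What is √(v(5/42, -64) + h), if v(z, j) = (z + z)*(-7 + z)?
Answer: I*√28976284404058/2206302 ≈ 2.4398*I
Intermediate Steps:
v(z, j) = 2*z*(-7 + z) (v(z, j) = (2*z)*(-7 + z) = 2*z*(-7 + z))
h = -1586464/367717 (h = 1856*(-1/401) + 576*(1/1834) = -1856/401 + 288/917 = -1586464/367717 ≈ -4.3144)
√(v(5/42, -64) + h) = √(2*(5/42)*(-7 + 5/42) - 1586464/367717) = √(2*(5/42)*(-289/42) - 1586464/367717) = √(-1445/882 - 1586464/367717) = √(-275801759/46332342) = I*√28976284404058/2206302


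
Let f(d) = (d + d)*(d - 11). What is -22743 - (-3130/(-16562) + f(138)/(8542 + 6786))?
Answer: -721777451939/31732792 ≈ -22745.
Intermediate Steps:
f(d) = 2*d*(-11 + d) (f(d) = (2*d)*(-11 + d) = 2*d*(-11 + d))
-22743 - (-3130/(-16562) + f(138)/(8542 + 6786)) = -22743 - (-3130/(-16562) + (2*138*(-11 + 138))/(8542 + 6786)) = -22743 - (-3130*(-1/16562) + (2*138*127)/15328) = -22743 - (1565/8281 + 35052*(1/15328)) = -22743 - (1565/8281 + 8763/3832) = -22743 - 1*78563483/31732792 = -22743 - 78563483/31732792 = -721777451939/31732792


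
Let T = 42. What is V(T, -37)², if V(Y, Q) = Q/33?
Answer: 1369/1089 ≈ 1.2571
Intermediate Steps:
V(Y, Q) = Q/33 (V(Y, Q) = Q*(1/33) = Q/33)
V(T, -37)² = ((1/33)*(-37))² = (-37/33)² = 1369/1089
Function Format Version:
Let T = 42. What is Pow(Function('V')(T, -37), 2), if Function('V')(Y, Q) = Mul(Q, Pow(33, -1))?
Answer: Rational(1369, 1089) ≈ 1.2571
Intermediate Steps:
Function('V')(Y, Q) = Mul(Rational(1, 33), Q) (Function('V')(Y, Q) = Mul(Q, Rational(1, 33)) = Mul(Rational(1, 33), Q))
Pow(Function('V')(T, -37), 2) = Pow(Mul(Rational(1, 33), -37), 2) = Pow(Rational(-37, 33), 2) = Rational(1369, 1089)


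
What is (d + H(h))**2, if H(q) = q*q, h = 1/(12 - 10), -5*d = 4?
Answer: 121/400 ≈ 0.30250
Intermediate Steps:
d = -4/5 (d = -1/5*4 = -4/5 ≈ -0.80000)
h = 1/2 ≈ 0.50000
H(q) = q**2
(d + H(h))**2 = (-4/5 + (1/2)**2)**2 = (-4/5 + 1/4)**2 = (-11/20)**2 = 121/400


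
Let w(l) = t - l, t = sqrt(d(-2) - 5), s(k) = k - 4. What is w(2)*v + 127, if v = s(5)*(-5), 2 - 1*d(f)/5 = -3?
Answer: 137 - 10*sqrt(5) ≈ 114.64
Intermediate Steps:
d(f) = 25 (d(f) = 10 - 5*(-3) = 10 + 15 = 25)
s(k) = -4 + k
t = 2*sqrt(5) (t = sqrt(25 - 5) = sqrt(20) = 2*sqrt(5) ≈ 4.4721)
v = -5 (v = (-4 + 5)*(-5) = 1*(-5) = -5)
w(l) = -l + 2*sqrt(5) (w(l) = 2*sqrt(5) - l = -l + 2*sqrt(5))
w(2)*v + 127 = (-1*2 + 2*sqrt(5))*(-5) + 127 = (-2 + 2*sqrt(5))*(-5) + 127 = (10 - 10*sqrt(5)) + 127 = 137 - 10*sqrt(5)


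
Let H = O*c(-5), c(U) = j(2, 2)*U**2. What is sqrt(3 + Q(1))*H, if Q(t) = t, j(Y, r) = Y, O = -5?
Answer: -500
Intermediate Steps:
c(U) = 2*U**2
H = -250 (H = -10*(-5)**2 = -10*25 = -5*50 = -250)
sqrt(3 + Q(1))*H = sqrt(3 + 1)*(-250) = sqrt(4)*(-250) = 2*(-250) = -500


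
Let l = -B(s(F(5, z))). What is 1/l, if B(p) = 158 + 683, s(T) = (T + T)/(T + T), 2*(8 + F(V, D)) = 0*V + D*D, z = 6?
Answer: -1/841 ≈ -0.0011891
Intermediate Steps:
F(V, D) = -8 + D**2/2 (F(V, D) = -8 + (0*V + D*D)/2 = -8 + (0 + D**2)/2 = -8 + D**2/2)
s(T) = 1 (s(T) = (2*T)/((2*T)) = (2*T)*(1/(2*T)) = 1)
B(p) = 841
l = -841 (l = -1*841 = -841)
1/l = 1/(-841) = -1/841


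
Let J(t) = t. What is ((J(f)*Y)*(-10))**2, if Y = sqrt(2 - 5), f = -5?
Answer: -7500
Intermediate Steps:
Y = I*sqrt(3) (Y = sqrt(-3) = I*sqrt(3) ≈ 1.732*I)
((J(f)*Y)*(-10))**2 = (-5*I*sqrt(3)*(-10))**2 = (50*I*sqrt(3))**2 = -7500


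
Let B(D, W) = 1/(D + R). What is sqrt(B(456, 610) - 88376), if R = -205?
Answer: 5*I*sqrt(222711045)/251 ≈ 297.28*I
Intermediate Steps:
B(D, W) = 1/(-205 + D) (B(D, W) = 1/(D - 205) = 1/(-205 + D))
sqrt(B(456, 610) - 88376) = sqrt(1/(-205 + 456) - 88376) = sqrt(1/251 - 88376) = sqrt(-22182375/251) = 5*I*sqrt(222711045)/251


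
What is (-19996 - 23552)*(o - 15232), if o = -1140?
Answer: 712967856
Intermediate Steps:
(-19996 - 23552)*(o - 15232) = (-19996 - 23552)*(-1140 - 15232) = -43548*(-16372) = 712967856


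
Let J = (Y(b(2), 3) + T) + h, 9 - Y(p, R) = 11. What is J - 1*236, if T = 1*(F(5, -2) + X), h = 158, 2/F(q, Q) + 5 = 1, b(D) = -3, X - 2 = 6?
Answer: -145/2 ≈ -72.500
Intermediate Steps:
X = 8 (X = 2 + 6 = 8)
Y(p, R) = -2 (Y(p, R) = 9 - 1*11 = 9 - 11 = -2)
F(q, Q) = -½ (F(q, Q) = 2/(-5 + 1) = 2/(-4) = 2*(-¼) = -½)
T = 15/2 (T = 1*(-½ + 8) = 1*(15/2) = 15/2 ≈ 7.5000)
J = 327/2 (J = (-2 + 15/2) + 158 = 11/2 + 158 = 327/2 ≈ 163.50)
J - 1*236 = 327/2 - 1*236 = 327/2 - 236 = -145/2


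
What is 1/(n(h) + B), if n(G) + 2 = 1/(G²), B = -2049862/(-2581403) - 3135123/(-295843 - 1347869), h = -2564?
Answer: 581134074084743872/407625884968106839 ≈ 1.4257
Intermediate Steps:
B = 3820799561771/1414361029312 (B = -2049862*(-1/2581403) - 3135123/(-1643712) = 2049862/2581403 - 3135123*(-1/1643712) = 2049862/2581403 + 1045041/547904 = 3820799561771/1414361029312 ≈ 2.7014)
n(G) = -2 + G⁻² (n(G) = -2 + 1/(G²) = -2 + G⁻²)
1/(n(h) + B) = 1/((-2 + (-2564)⁻²) + 3820799561771/1414361029312) = 1/((-2 + 1/6574096) + 3820799561771/1414361029312) = 1/(-13148191/6574096 + 3820799561771/1414361029312) = 1/(407625884968106839/581134074084743872) = 581134074084743872/407625884968106839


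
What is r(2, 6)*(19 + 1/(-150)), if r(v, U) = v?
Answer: 2849/75 ≈ 37.987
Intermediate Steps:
r(2, 6)*(19 + 1/(-150)) = 2*(19 + 1/(-150)) = 2*(19 - 1/150) = 2*(2849/150) = 2849/75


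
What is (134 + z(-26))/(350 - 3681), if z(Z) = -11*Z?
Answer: -420/3331 ≈ -0.12609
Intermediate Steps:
(134 + z(-26))/(350 - 3681) = (134 - 11*(-26))/(350 - 3681) = (134 + 286)/(-3331) = 420*(-1/3331) = -420/3331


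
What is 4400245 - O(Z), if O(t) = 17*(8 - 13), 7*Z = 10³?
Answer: 4400330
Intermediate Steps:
Z = 1000/7 (Z = (⅐)*10³ = (⅐)*1000 = 1000/7 ≈ 142.86)
O(t) = -85 (O(t) = 17*(-5) = -85)
4400245 - O(Z) = 4400245 - 1*(-85) = 4400245 + 85 = 4400330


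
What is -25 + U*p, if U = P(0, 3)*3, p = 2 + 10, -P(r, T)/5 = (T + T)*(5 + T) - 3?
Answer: -8125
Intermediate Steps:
P(r, T) = 15 - 10*T*(5 + T) (P(r, T) = -5*((T + T)*(5 + T) - 3) = -5*((2*T)*(5 + T) - 3) = -5*(2*T*(5 + T) - 3) = -5*(-3 + 2*T*(5 + T)) = 15 - 10*T*(5 + T))
p = 12
U = -675 (U = (15 - 50*3 - 10*3²)*3 = (15 - 150 - 10*9)*3 = (15 - 150 - 90)*3 = -225*3 = -675)
-25 + U*p = -25 - 675*12 = -25 - 8100 = -8125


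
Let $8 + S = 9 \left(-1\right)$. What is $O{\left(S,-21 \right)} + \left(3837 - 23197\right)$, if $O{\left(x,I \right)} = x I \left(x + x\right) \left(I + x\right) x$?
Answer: $-7860508$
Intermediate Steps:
$S = -17$ ($S = -8 + 9 \left(-1\right) = -8 - 9 = -17$)
$O{\left(x,I \right)} = 2 I x^{3} \left(I + x\right)$ ($O{\left(x,I \right)} = I x 2 x \left(I + x\right) x = 2 I x^{2} \left(I + x\right) x = 2 I x^{3} \left(I + x\right)$)
$O{\left(S,-21 \right)} + \left(3837 - 23197\right) = 2 \left(-21\right) \left(-17\right)^{3} \left(-21 - 17\right) + \left(3837 - 23197\right) = 2 \left(-21\right) \left(-4913\right) \left(-38\right) - 19360 = -7841148 - 19360 = -7860508$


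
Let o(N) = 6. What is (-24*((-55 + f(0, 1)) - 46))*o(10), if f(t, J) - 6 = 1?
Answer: 13536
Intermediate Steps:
f(t, J) = 7 (f(t, J) = 6 + 1 = 7)
(-24*((-55 + f(0, 1)) - 46))*o(10) = -24*((-55 + 7) - 46)*6 = -24*(-48 - 46)*6 = -24*(-94)*6 = 2256*6 = 13536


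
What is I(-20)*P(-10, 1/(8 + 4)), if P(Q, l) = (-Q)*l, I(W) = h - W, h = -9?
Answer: 55/6 ≈ 9.1667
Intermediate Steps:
I(W) = -9 - W
P(Q, l) = -Q*l
I(-20)*P(-10, 1/(8 + 4)) = (-9 - 1*(-20))*(-1*(-10)/(8 + 4)) = (-9 + 20)*(-1*(-10)/12) = 11*(-1*(-10)*1/12) = 11*(5/6) = 55/6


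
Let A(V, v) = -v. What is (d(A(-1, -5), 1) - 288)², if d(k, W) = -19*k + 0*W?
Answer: 146689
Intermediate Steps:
d(k, W) = -19*k (d(k, W) = -19*k + 0 = -19*k)
(d(A(-1, -5), 1) - 288)² = (-(-19)*(-5) - 288)² = (-19*5 - 288)² = (-95 - 288)² = (-383)² = 146689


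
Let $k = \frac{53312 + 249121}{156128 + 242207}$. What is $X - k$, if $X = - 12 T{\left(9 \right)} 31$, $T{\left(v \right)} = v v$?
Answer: $- \frac{12002932653}{398335} \approx -30133.0$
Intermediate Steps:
$T{\left(v \right)} = v^{2}$
$X = -30132$ ($X = - 12 \cdot 9^{2} \cdot 31 = \left(-12\right) 81 \cdot 31 = \left(-972\right) 31 = -30132$)
$k = \frac{302433}{398335} \approx 0.75924$
$X - k = -30132 - \frac{302433}{398335} = - \frac{12002932653}{398335}$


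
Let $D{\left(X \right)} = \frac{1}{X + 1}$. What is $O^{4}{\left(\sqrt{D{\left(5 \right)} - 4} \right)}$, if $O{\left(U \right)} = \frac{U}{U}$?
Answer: $1$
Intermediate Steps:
$D{\left(X \right)} = \frac{1}{1 + X}$
$O{\left(U \right)} = 1$
$O^{4}{\left(\sqrt{D{\left(5 \right)} - 4} \right)} = 1^{4} = 1$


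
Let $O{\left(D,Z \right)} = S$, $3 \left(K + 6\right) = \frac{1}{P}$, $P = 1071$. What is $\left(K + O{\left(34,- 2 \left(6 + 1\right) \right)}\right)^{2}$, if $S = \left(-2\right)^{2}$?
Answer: $\frac{41280625}{10323369} \approx 3.9988$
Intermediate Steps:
$K = - \frac{19277}{3213}$ ($K = -6 + \frac{1}{3 \cdot 1071} = -6 + \frac{1}{3} \cdot \frac{1}{1071} = -6 + \frac{1}{3213} = - \frac{19277}{3213} \approx -5.9997$)
$S = 4$
$O{\left(D,Z \right)} = 4$
$\left(K + O{\left(34,- 2 \left(6 + 1\right) \right)}\right)^{2} = \left(- \frac{19277}{3213} + 4\right)^{2} = \left(- \frac{6425}{3213}\right)^{2} = \frac{41280625}{10323369}$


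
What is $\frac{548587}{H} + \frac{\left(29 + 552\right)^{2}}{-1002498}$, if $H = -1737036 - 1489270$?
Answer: $- \frac{58536873214}{115513046871} \approx -0.50676$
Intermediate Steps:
$H = -3226306$ ($H = -1737036 - 1489270 = -3226306$)
$\frac{548587}{H} + \frac{\left(29 + 552\right)^{2}}{-1002498} = \frac{548587}{-3226306} + \frac{\left(29 + 552\right)^{2}}{-1002498} = 548587 \left(- \frac{1}{3226306}\right) + 581^{2} \left(- \frac{1}{1002498}\right) = - \frac{548587}{3226306} + 337561 \left(- \frac{1}{1002498}\right) = - \frac{548587}{3226306} - \frac{48223}{143214} = - \frac{58536873214}{115513046871}$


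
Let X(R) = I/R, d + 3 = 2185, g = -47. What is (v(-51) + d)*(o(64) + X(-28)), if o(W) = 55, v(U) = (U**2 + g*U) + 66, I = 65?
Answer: 5343925/14 ≈ 3.8171e+5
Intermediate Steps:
d = 2182 (d = -3 + 2185 = 2182)
v(U) = 66 + U**2 - 47*U (v(U) = (U**2 - 47*U) + 66 = 66 + U**2 - 47*U)
X(R) = 65/R
(v(-51) + d)*(o(64) + X(-28)) = ((66 + (-51)**2 - 47*(-51)) + 2182)*(55 + 65/(-28)) = ((66 + 2601 + 2397) + 2182)*(55 + 65*(-1/28)) = (5064 + 2182)*(55 - 65/28) = 7246*(1475/28) = 5343925/14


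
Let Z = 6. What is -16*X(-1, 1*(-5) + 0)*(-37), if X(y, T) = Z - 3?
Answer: 1776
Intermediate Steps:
X(y, T) = 3 (X(y, T) = 6 - 3 = 3)
-16*X(-1, 1*(-5) + 0)*(-37) = -16*3*(-37) = -48*(-37) = 1776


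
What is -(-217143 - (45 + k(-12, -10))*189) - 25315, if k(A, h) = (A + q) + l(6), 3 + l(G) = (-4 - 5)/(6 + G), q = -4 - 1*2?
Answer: 784889/4 ≈ 1.9622e+5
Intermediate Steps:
q = -6 (q = -4 - 2 = -6)
l(G) = -3 - 9/(6 + G) (l(G) = -3 + (-4 - 5)/(6 + G) = -3 - 9/(6 + G))
k(A, h) = -39/4 + A (k(A, h) = (A - 6) + 3*(-9 - 1*6)/(6 + 6) = (-6 + A) + 3*(-9 - 6)/12 = (-6 + A) + 3*(1/12)*(-15) = (-6 + A) - 15/4 = -39/4 + A)
-(-217143 - (45 + k(-12, -10))*189) - 25315 = -(-217143 - (45 + (-39/4 - 12))*189) - 25315 = -(-217143 - (45 - 87/4)*189) - 25315 = -(-217143 - 93*189/4) - 25315 = -(-217143 - 1*17577/4) - 25315 = -(-217143 - 17577/4) - 25315 = -1*(-886149/4) - 25315 = 886149/4 - 25315 = 784889/4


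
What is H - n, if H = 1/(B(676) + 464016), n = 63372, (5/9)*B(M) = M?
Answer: -147413665003/2326164 ≈ -63372.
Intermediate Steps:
B(M) = 9*M/5
H = 5/2326164 (H = 1/((9/5)*676 + 464016) = 1/(6084/5 + 464016) = 1/(2326164/5) = 5/2326164 ≈ 2.1495e-6)
H - n = 5/2326164 - 1*63372 = 5/2326164 - 63372 = -147413665003/2326164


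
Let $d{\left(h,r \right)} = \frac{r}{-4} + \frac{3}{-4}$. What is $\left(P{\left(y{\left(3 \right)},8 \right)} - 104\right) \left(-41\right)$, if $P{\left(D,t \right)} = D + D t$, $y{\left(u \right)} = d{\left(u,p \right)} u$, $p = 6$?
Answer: $\frac{27019}{4} \approx 6754.8$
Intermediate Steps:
$d{\left(h,r \right)} = - \frac{3}{4} - \frac{r}{4}$ ($d{\left(h,r \right)} = r \left(- \frac{1}{4}\right) + 3 \left(- \frac{1}{4}\right) = - \frac{r}{4} - \frac{3}{4} = - \frac{3}{4} - \frac{r}{4}$)
$y{\left(u \right)} = - \frac{9 u}{4}$ ($y{\left(u \right)} = \left(- \frac{3}{4} - \frac{3}{2}\right) u = - \frac{9 u}{4}$)
$\left(P{\left(y{\left(3 \right)},8 \right)} - 104\right) \left(-41\right) = \left(\left(- \frac{9}{4}\right) 3 \left(1 + 8\right) - 104\right) \left(-41\right) = \left(\left(- \frac{27}{4}\right) 9 - 104\right) \left(-41\right) = \left(- \frac{243}{4} - 104\right) \left(-41\right) = \left(- \frac{659}{4}\right) \left(-41\right) = \frac{27019}{4}$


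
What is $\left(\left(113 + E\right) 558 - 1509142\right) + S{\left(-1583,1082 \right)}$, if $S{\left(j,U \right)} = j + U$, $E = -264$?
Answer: $-1593901$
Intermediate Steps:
$S{\left(j,U \right)} = U + j$
$\left(\left(113 + E\right) 558 - 1509142\right) + S{\left(-1583,1082 \right)} = \left(\left(113 - 264\right) 558 - 1509142\right) + \left(1082 - 1583\right) = \left(\left(-151\right) 558 - 1509142\right) - 501 = \left(-84258 - 1509142\right) - 501 = -1593400 - 501 = -1593901$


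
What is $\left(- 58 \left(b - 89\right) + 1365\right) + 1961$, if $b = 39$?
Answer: $6226$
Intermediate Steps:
$\left(- 58 \left(b - 89\right) + 1365\right) + 1961 = \left(- 58 \left(39 - 89\right) + 1365\right) + 1961 = \left(\left(-58\right) \left(-50\right) + 1365\right) + 1961 = \left(2900 + 1365\right) + 1961 = 4265 + 1961 = 6226$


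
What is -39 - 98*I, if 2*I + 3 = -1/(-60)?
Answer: 6431/60 ≈ 107.18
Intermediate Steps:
I = -179/120 (I = -3/2 + (-1/(-60))/2 = -3/2 + (-1*(-1/60))/2 = -3/2 + (1/2)*(1/60) = -3/2 + 1/120 = -179/120 ≈ -1.4917)
-39 - 98*I = -39 - 98*(-179/120) = -39 + 8771/60 = 6431/60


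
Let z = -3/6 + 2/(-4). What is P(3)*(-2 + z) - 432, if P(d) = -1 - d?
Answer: -420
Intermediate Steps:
z = -1 (z = -3*1/6 + 2*(-1/4) = -1/2 - 1/2 = -1)
P(3)*(-2 + z) - 432 = (-1 - 1*3)*(-2 - 1) - 432 = (-1 - 3)*(-3) - 432 = -4*(-3) - 432 = 12 - 432 = -420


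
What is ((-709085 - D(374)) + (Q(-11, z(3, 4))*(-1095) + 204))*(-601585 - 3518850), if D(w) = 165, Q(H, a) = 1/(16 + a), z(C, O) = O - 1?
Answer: 2921815422185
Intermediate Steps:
z(C, O) = -1 + O
((-709085 - D(374)) + (Q(-11, z(3, 4))*(-1095) + 204))*(-601585 - 3518850) = ((-709085 - 1*165) + (-1095/(16 + (-1 + 4)) + 204))*(-601585 - 3518850) = ((-709085 - 165) + (-1095/(16 + 3) + 204))*(-4120435) = (-709250 + (-1095/19 + 204))*(-4120435) = (-709250 + 2781/19)*(-4120435) = -13472969/19*(-4120435) = 2921815422185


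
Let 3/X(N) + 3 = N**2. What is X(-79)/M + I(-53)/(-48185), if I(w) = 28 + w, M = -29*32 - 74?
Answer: 10407823/20078612404 ≈ 0.00051835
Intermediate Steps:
X(N) = 3/(-3 + N**2)
M = -1002 (M = -928 - 74 = -1002)
X(-79)/M + I(-53)/(-48185) = (3/(-3 + (-79)**2))/(-1002) + (28 - 53)/(-48185) = (3/(-3 + 6241))*(-1/1002) - 25*(-1/48185) = (3/6238)*(-1/1002) + 5/9637 = -1/2083492 + 5/9637 = 10407823/20078612404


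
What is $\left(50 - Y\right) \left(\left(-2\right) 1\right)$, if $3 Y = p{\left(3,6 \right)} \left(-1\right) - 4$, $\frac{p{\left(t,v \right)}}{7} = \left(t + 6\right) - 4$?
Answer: $-126$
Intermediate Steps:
$p{\left(t,v \right)} = 14 + 7 t$ ($p{\left(t,v \right)} = 7 \left(\left(t + 6\right) - 4\right) = 7 \left(\left(6 + t\right) - 4\right) = 7 \left(2 + t\right) = 14 + 7 t$)
$Y = -13$ ($Y = \frac{\left(14 + 7 \cdot 3\right) \left(-1\right) - 4}{3} = \frac{\left(14 + 21\right) \left(-1\right) - 4}{3} = \frac{35 \left(-1\right) - 4}{3} = \frac{-35 - 4}{3} = \frac{1}{3} \left(-39\right) = -13$)
$\left(50 - Y\right) \left(\left(-2\right) 1\right) = \left(50 - -13\right) \left(\left(-2\right) 1\right) = \left(50 + 13\right) \left(-2\right) = 63 \left(-2\right) = -126$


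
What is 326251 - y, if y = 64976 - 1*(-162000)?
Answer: 99275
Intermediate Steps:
y = 226976 (y = 64976 + 162000 = 226976)
326251 - y = 326251 - 1*226976 = 326251 - 226976 = 99275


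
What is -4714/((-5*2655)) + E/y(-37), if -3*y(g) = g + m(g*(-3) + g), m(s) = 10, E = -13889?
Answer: -2275729/1475 ≈ -1542.9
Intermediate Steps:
y(g) = -10/3 - g/3 (y(g) = -(g + 10)/3 = -(10 + g)/3 = -10/3 - g/3)
-4714/((-5*2655)) + E/y(-37) = -4714/((-5*2655)) - 13889/(-10/3 - 1/3*(-37)) = -4714/(-13275) - 13889/(-10/3 + 37/3) = -4714*(-1/13275) - 13889/9 = 4714/13275 - 13889*1/9 = 4714/13275 - 13889/9 = -2275729/1475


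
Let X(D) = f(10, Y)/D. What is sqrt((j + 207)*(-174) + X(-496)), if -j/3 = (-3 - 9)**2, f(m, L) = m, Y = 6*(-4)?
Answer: sqrt(601970090)/124 ≈ 197.86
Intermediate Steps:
Y = -24
j = -432 (j = -3*(-3 - 9)**2 = -3*(-12)**2 = -3*144 = -432)
X(D) = 10/D
sqrt((j + 207)*(-174) + X(-496)) = sqrt((-432 + 207)*(-174) + 10/(-496)) = sqrt(-225*(-174) + 10*(-1/496)) = sqrt(39150 - 5/248) = sqrt(9709195/248) = sqrt(601970090)/124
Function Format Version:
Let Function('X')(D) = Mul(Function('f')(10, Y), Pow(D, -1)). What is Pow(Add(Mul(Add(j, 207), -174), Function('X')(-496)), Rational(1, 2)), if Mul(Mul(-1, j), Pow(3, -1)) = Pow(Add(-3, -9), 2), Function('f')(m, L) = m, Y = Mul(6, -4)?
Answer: Mul(Rational(1, 124), Pow(601970090, Rational(1, 2))) ≈ 197.86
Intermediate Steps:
Y = -24
j = -432 (j = Mul(-3, Pow(Add(-3, -9), 2)) = Mul(-3, Pow(-12, 2)) = Mul(-3, 144) = -432)
Function('X')(D) = Mul(10, Pow(D, -1))
Pow(Add(Mul(Add(j, 207), -174), Function('X')(-496)), Rational(1, 2)) = Pow(Add(Mul(Add(-432, 207), -174), Mul(10, Pow(-496, -1))), Rational(1, 2)) = Pow(Add(Mul(-225, -174), Mul(10, Rational(-1, 496))), Rational(1, 2)) = Pow(Add(39150, Rational(-5, 248)), Rational(1, 2)) = Pow(Rational(9709195, 248), Rational(1, 2)) = Mul(Rational(1, 124), Pow(601970090, Rational(1, 2)))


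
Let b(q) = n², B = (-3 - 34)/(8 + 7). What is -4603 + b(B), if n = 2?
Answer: -4599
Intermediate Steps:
B = -37/15 ≈ -2.4667
b(q) = 4 (b(q) = 2² = 4)
-4603 + b(B) = -4603 + 4 = -4599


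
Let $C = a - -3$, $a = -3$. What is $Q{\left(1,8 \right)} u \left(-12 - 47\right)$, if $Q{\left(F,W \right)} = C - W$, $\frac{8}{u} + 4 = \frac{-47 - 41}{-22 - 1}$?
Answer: $-21712$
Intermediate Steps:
$C = 0$ ($C = -3 - -3 = -3 + 3 = 0$)
$u = -46$ ($u = \frac{8}{-4 + \frac{-47 - 41}{-22 - 1}} = \frac{8}{-4 - \frac{88}{-23}} = \frac{8}{-4 - - \frac{88}{23}} = \frac{8}{-4 + \frac{88}{23}} = \frac{8}{- \frac{4}{23}} = 8 \left(- \frac{23}{4}\right) = -46$)
$Q{\left(F,W \right)} = - W$ ($Q{\left(F,W \right)} = 0 - W = - W$)
$Q{\left(1,8 \right)} u \left(-12 - 47\right) = \left(-1\right) 8 \left(-46\right) \left(-12 - 47\right) = \left(-8\right) \left(-46\right) \left(-12 - 47\right) = 368 \left(-59\right) = -21712$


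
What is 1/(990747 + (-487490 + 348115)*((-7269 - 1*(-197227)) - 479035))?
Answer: 1/40291097622 ≈ 2.4819e-11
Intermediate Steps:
1/(990747 + (-487490 + 348115)*((-7269 - 1*(-197227)) - 479035)) = 1/(990747 - 139375*((-7269 + 197227) - 479035)) = 1/(990747 - 139375*(189958 - 479035)) = 1/(990747 - 139375*(-289077)) = 1/(990747 + 40290106875) = 1/40291097622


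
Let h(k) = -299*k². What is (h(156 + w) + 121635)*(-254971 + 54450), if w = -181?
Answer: 13081990040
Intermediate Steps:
(h(156 + w) + 121635)*(-254971 + 54450) = (-299*(156 - 181)² + 121635)*(-254971 + 54450) = (-299*(-25)² + 121635)*(-200521) = (-299*625 + 121635)*(-200521) = (-186875 + 121635)*(-200521) = -65240*(-200521) = 13081990040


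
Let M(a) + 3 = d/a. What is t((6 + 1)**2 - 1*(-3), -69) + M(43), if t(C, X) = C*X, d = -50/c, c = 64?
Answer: -4941241/1376 ≈ -3591.0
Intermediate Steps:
d = -25/32 (d = -50/64 = -50*1/64 = -25/32 ≈ -0.78125)
M(a) = -3 - 25/(32*a)
t((6 + 1)**2 - 1*(-3), -69) + M(43) = ((6 + 1)**2 - 1*(-3))*(-69) + (-3 - 25/32/43) = (7**2 + 3)*(-69) + (-3 - 25/32*1/43) = (49 + 3)*(-69) + (-3 - 25/1376) = 52*(-69) - 4153/1376 = -3588 - 4153/1376 = -4941241/1376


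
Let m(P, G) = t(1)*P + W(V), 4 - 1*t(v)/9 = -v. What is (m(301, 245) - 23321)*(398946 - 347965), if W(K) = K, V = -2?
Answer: -498492218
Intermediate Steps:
t(v) = 36 + 9*v (t(v) = 36 - (-9)*v = 36 + 9*v)
m(P, G) = -2 + 45*P (m(P, G) = (36 + 9*1)*P - 2 = (36 + 9)*P - 2 = 45*P - 2 = -2 + 45*P)
(m(301, 245) - 23321)*(398946 - 347965) = ((-2 + 45*301) - 23321)*(398946 - 347965) = ((-2 + 13545) - 23321)*50981 = (13543 - 23321)*50981 = -9778*50981 = -498492218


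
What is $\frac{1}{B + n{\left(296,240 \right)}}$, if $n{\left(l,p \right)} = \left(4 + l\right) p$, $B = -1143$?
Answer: $\frac{1}{70857} \approx 1.4113 \cdot 10^{-5}$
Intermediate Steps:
$n{\left(l,p \right)} = p \left(4 + l\right)$
$\frac{1}{B + n{\left(296,240 \right)}} = \frac{1}{-1143 + 240 \left(4 + 296\right)} = \frac{1}{-1143 + 240 \cdot 300} = \frac{1}{-1143 + 72000} = \frac{1}{70857}$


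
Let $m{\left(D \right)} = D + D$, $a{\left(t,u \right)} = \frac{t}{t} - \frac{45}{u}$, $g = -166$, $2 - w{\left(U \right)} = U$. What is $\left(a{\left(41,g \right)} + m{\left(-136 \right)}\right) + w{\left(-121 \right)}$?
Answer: $- \frac{24523}{166} \approx -147.73$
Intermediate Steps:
$w{\left(U \right)} = 2 - U$
$a{\left(t,u \right)} = 1 - \frac{45}{u}$
$m{\left(D \right)} = 2 D$
$\left(a{\left(41,g \right)} + m{\left(-136 \right)}\right) + w{\left(-121 \right)} = \left(\frac{-45 - 166}{-166} + 2 \left(-136\right)\right) + \left(2 - -121\right) = \left(\left(- \frac{1}{166}\right) \left(-211\right) - 272\right) + \left(2 + 121\right) = \left(\frac{211}{166} - 272\right) + 123 = - \frac{44941}{166} + 123 = - \frac{24523}{166}$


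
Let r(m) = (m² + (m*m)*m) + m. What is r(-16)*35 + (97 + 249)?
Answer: -134614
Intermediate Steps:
r(m) = m + m² + m³ (r(m) = (m² + m²*m) + m = (m² + m³) + m = m + m² + m³)
r(-16)*35 + (97 + 249) = -16*(1 - 16 + (-16)²)*35 + (97 + 249) = -16*(1 - 16 + 256)*35 + 346 = -16*241*35 + 346 = -3856*35 + 346 = -134960 + 346 = -134614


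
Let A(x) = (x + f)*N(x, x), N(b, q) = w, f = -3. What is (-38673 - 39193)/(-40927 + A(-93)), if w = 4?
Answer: 77866/41311 ≈ 1.8849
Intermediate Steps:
N(b, q) = 4
A(x) = -12 + 4*x (A(x) = (x - 3)*4 = (-3 + x)*4 = -12 + 4*x)
(-38673 - 39193)/(-40927 + A(-93)) = (-38673 - 39193)/(-40927 + (-12 + 4*(-93))) = -77866/(-40927 + (-12 - 372)) = -77866/(-40927 - 384) = -77866/(-41311) = -77866*(-1/41311) = 77866/41311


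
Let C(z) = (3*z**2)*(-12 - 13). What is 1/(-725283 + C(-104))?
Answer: -1/1536483 ≈ -6.5084e-7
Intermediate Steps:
C(z) = -75*z**2 (C(z) = (3*z**2)*(-25) = -75*z**2)
1/(-725283 + C(-104)) = 1/(-725283 - 75*(-104)**2) = 1/(-725283 - 75*10816) = 1/(-725283 - 811200) = 1/(-1536483) = -1/1536483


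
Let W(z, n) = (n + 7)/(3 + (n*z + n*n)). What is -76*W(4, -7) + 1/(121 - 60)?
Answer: 1/61 ≈ 0.016393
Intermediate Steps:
W(z, n) = (7 + n)/(3 + n**2 + n*z) (W(z, n) = (7 + n)/(3 + (n*z + n**2)) = (7 + n)/(3 + (n**2 + n*z)) = (7 + n)/(3 + n**2 + n*z))
-76*W(4, -7) + 1/(121 - 60) = -76*(7 - 7)/(3 + (-7)**2 - 7*4) + 1/(121 - 60) = -76*0/(3 + 49 - 28) + 1/61 = -76*0/24 + 1/61 = -19*0/6 + 1/61 = -76*0 + 1/61 = 0 + 1/61 = 1/61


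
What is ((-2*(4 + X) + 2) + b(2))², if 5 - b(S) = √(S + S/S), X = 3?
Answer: 52 + 14*√3 ≈ 76.249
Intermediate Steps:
b(S) = 5 - √(1 + S) (b(S) = 5 - √(S + S/S) = 5 - √(S + 1) = 5 - √(1 + S))
((-2*(4 + X) + 2) + b(2))² = ((-2*(4 + 3) + 2) + (5 - √(1 + 2)))² = ((-2*7 + 2) + (5 - √3))² = ((-14 + 2) + (5 - √3))² = (-12 + (5 - √3))² = (-7 - √3)²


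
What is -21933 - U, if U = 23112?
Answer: -45045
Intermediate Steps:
-21933 - U = -21933 - 1*23112 = -21933 - 23112 = -45045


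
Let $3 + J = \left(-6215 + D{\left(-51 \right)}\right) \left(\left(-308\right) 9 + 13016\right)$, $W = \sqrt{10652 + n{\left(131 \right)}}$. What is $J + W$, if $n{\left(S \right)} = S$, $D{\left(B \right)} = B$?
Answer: $-64188907 + \sqrt{10783} \approx -6.4189 \cdot 10^{7}$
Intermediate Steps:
$W = \sqrt{10783}$ ($W = \sqrt{10652 + 131} = \sqrt{10783} \approx 103.84$)
$J = -64188907$ ($J = -3 + \left(-6215 - 51\right) \left(\left(-308\right) 9 + 13016\right) = -3 - 6266 \left(-2772 + 13016\right) = -3 - 64188904 = -64188907$)
$J + W = -64188907 + \sqrt{10783}$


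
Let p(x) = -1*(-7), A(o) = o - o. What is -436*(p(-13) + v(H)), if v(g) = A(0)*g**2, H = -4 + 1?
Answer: -3052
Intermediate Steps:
A(o) = 0
H = -3
p(x) = 7
v(g) = 0 (v(g) = 0*g**2 = 0)
-436*(p(-13) + v(H)) = -436*(7 + 0) = -436*7 = -3052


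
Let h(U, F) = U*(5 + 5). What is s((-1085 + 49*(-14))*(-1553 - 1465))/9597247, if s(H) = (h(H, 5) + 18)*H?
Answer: 25970664050604/872477 ≈ 2.9767e+7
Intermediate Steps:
h(U, F) = 10*U (h(U, F) = U*10 = 10*U)
s(H) = H*(18 + 10*H) (s(H) = (10*H + 18)*H = (18 + 10*H)*H = H*(18 + 10*H))
s((-1085 + 49*(-14))*(-1553 - 1465))/9597247 = (2*((-1085 + 49*(-14))*(-1553 - 1465))*(9 + 5*((-1085 + 49*(-14))*(-1553 - 1465))))/9597247 = (2*((-1085 - 686)*(-3018))*(9 + 5*((-1085 - 686)*(-3018))))*(1/9597247) = (2*(-1771*(-3018))*(9 + 5*(-1771*(-3018))))*(1/9597247) = (2*5344878*(9 + 5*5344878))*(1/9597247) = (2*5344878*(9 + 26724390))*(1/9597247) = (2*5344878*26724399)*(1/9597247) = 285677304556644*(1/9597247) = 25970664050604/872477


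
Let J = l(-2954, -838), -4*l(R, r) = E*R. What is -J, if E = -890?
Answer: 657265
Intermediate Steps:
l(R, r) = 445*R/2 (l(R, r) = -(-445)*R/2 = 445*R/2)
J = -657265 (J = (445/2)*(-2954) = -657265)
-J = -1*(-657265) = 657265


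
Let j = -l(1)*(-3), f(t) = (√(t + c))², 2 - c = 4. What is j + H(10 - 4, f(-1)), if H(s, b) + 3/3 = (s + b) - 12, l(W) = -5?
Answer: -25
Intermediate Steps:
c = -2 (c = 2 - 1*4 = 2 - 4 = -2)
f(t) = -2 + t (f(t) = (√(t - 2))² = (√(-2 + t))² = -2 + t)
j = -15 (j = -1*(-5)*(-3) = 5*(-3) = -15)
H(s, b) = -13 + b + s (H(s, b) = -1 + ((s + b) - 12) = -1 + ((b + s) - 12) = -1 + (-12 + b + s) = -13 + b + s)
j + H(10 - 4, f(-1)) = -15 + (-13 + (-2 - 1) + (10 - 4)) = -15 + (-13 - 3 + 6) = -15 - 10 = -25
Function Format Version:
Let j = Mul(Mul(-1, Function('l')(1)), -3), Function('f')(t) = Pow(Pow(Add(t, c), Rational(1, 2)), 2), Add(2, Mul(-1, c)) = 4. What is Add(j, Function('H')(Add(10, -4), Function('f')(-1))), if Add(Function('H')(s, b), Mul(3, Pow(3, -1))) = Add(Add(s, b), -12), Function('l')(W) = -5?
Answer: -25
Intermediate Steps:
c = -2 (c = Add(2, Mul(-1, 4)) = Add(2, -4) = -2)
Function('f')(t) = Add(-2, t) (Function('f')(t) = Pow(Pow(Add(t, -2), Rational(1, 2)), 2) = Pow(Pow(Add(-2, t), Rational(1, 2)), 2) = Add(-2, t))
j = -15 (j = Mul(Mul(-1, -5), -3) = Mul(5, -3) = -15)
Function('H')(s, b) = Add(-13, b, s) (Function('H')(s, b) = Add(-1, Add(Add(s, b), -12)) = Add(-1, Add(Add(b, s), -12)) = Add(-1, Add(-12, b, s)) = Add(-13, b, s))
Add(j, Function('H')(Add(10, -4), Function('f')(-1))) = Add(-15, Add(-13, Add(-2, -1), Add(10, -4))) = Add(-15, Add(-13, -3, 6)) = Add(-15, -10) = -25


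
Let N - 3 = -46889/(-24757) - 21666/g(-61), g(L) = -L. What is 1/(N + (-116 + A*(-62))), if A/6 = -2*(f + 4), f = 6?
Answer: 1510177/10531541946 ≈ 0.00014340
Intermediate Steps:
A = -120 (A = 6*(-2*(6 + 4)) = 6*(-2*10) = 6*(-20) = -120)
N = -528994402/1510177 (N = 3 + (-46889/(-24757) - 21666/((-1*(-61)))) = 3 + (-46889*(-1/24757) - 21666/61) = 3 + (46889/24757 - 21666*1/61) = 3 + (46889/24757 - 21666/61) = 3 - 533524933/1510177 = -528994402/1510177 ≈ -350.29)
1/(N + (-116 + A*(-62))) = 1/(-528994402/1510177 + (-116 - 120*(-62))) = 1/(-528994402/1510177 + (-116 + 7440)) = 1/(-528994402/1510177 + 7324) = 1/(10531541946/1510177) = 1510177/10531541946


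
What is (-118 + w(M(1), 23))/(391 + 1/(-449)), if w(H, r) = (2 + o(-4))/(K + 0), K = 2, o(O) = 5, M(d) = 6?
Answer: -102821/351116 ≈ -0.29284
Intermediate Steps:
w(H, r) = 7/2 (w(H, r) = (2 + 5)/(2 + 0) = 7/2)
(-118 + w(M(1), 23))/(391 + 1/(-449)) = (-118 + 7/2)/(391 + 1/(-449)) = -229/(2*(391 - 1/449)) = -229/(2*175558/449) = -229/2*449/175558 = -102821/351116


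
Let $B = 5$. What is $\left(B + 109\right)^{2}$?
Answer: $12996$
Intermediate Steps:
$\left(B + 109\right)^{2} = \left(5 + 109\right)^{2} = 114^{2} = 12996$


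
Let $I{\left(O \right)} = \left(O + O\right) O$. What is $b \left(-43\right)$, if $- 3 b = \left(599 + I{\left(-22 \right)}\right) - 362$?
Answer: $\frac{51815}{3} \approx 17272.0$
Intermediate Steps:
$I{\left(O \right)} = 2 O^{2}$ ($I{\left(O \right)} = 2 O O = 2 O^{2}$)
$b = - \frac{1205}{3}$ ($b = - \frac{\left(599 + 2 \left(-22\right)^{2}\right) - 362}{3} = - \frac{\left(599 + 2 \cdot 484\right) - 362}{3} = - \frac{\left(599 + 968\right) - 362}{3} = - \frac{1567 - 362}{3} = \left(- \frac{1}{3}\right) 1205 = - \frac{1205}{3} \approx -401.67$)
$b \left(-43\right) = \left(- \frac{1205}{3}\right) \left(-43\right) = \frac{51815}{3}$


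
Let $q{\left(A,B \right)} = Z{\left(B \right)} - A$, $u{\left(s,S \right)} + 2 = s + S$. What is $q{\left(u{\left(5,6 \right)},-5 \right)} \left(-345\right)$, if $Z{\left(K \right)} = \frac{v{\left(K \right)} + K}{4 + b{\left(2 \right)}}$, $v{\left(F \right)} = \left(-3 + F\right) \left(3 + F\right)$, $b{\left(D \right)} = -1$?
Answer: $1840$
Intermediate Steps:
$u{\left(s,S \right)} = -2 + S + s$ ($u{\left(s,S \right)} = -2 + \left(s + S\right) = -2 + \left(S + s\right) = -2 + S + s$)
$Z{\left(K \right)} = -3 + \frac{K}{3} + \frac{K^{2}}{3}$ ($Z{\left(K \right)} = \frac{\left(-9 + K^{2}\right) + K}{4 - 1} = \frac{-9 + K + K^{2}}{3} = \left(-9 + K + K^{2}\right) \frac{1}{3} = -3 + \frac{K}{3} + \frac{K^{2}}{3}$)
$q{\left(A,B \right)} = -3 - A + \frac{B}{3} + \frac{B^{2}}{3}$ ($q{\left(A,B \right)} = \left(-3 + \frac{B}{3} + \frac{B^{2}}{3}\right) - A = -3 - A + \frac{B}{3} + \frac{B^{2}}{3}$)
$q{\left(u{\left(5,6 \right)},-5 \right)} \left(-345\right) = \left(-3 - \left(-2 + 6 + 5\right) + \frac{1}{3} \left(-5\right) + \frac{\left(-5\right)^{2}}{3}\right) \left(-345\right) = \left(-3 - 9 - \frac{5}{3} + \frac{1}{3} \cdot 25\right) \left(-345\right) = \left(-3 - 9 - \frac{5}{3} + \frac{25}{3}\right) \left(-345\right) = \left(- \frac{16}{3}\right) \left(-345\right) = 1840$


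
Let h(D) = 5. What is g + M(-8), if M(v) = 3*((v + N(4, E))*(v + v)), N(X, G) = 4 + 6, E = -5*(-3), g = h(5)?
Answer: -91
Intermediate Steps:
g = 5
E = 15
N(X, G) = 10
M(v) = 6*v*(10 + v) (M(v) = 3*((v + 10)*(v + v)) = 3*((10 + v)*(2*v)) = 3*(2*v*(10 + v)) = 6*v*(10 + v))
g + M(-8) = 5 + 6*(-8)*(10 - 8) = 5 + 6*(-8)*2 = 5 - 96 = -91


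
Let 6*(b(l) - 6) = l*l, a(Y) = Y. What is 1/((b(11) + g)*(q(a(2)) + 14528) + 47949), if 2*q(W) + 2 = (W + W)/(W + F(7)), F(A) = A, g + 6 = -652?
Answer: -54/493065049 ≈ -1.0952e-7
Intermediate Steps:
g = -658 (g = -6 - 652 = -658)
b(l) = 6 + l²/6 (b(l) = 6 + (l*l)/6 = 6 + l²/6)
q(W) = -1 + W/(7 + W) (q(W) = -1 + ((W + W)/(W + 7))/2 = -1 + ((2*W)/(7 + W))/2 = -1 + (2*W/(7 + W))/2 = -1 + W/(7 + W))
1/((b(11) + g)*(q(a(2)) + 14528) + 47949) = 1/(((6 + (⅙)*11²) - 658)*(-7/(7 + 2) + 14528) + 47949) = 1/(((6 + (⅙)*121) - 658)*(-7/9 + 14528) + 47949) = 1/(((6 + 121/6) - 658)*(-7*⅑ + 14528) + 47949) = 1/((157/6 - 658)*(-7/9 + 14528) + 47949) = 1/(-3791/6*130745/9 + 47949) = 1/(-495654295/54 + 47949) = 1/(-493065049/54) = -54/493065049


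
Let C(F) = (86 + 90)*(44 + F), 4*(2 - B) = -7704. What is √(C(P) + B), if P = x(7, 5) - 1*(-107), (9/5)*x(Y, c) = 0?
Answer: 2*√7126 ≈ 168.83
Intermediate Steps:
B = 1928 (B = 2 - ¼*(-7704) = 2 + 1926 = 1928)
x(Y, c) = 0 (x(Y, c) = (5/9)*0 = 0)
P = 107 (P = 0 - 1*(-107) = 0 + 107 = 107)
C(F) = 7744 + 176*F (C(F) = 176*(44 + F) = 7744 + 176*F)
√(C(P) + B) = √((7744 + 176*107) + 1928) = √((7744 + 18832) + 1928) = √(26576 + 1928) = √28504 = 2*√7126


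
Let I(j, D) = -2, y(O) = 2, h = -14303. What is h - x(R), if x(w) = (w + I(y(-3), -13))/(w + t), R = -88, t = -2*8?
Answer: -743801/52 ≈ -14304.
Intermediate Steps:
t = -16
x(w) = (-2 + w)/(-16 + w) (x(w) = (w - 2)/(w - 16) = (-2 + w)/(-16 + w))
h - x(R) = -14303 - (-2 - 88)/(-16 - 88) = -14303 - (-90)/(-104) = -14303 - (-1)*(-90)/104 = -14303 - 1*45/52 = -14303 - 45/52 = -743801/52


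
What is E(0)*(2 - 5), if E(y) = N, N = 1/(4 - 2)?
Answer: -3/2 ≈ -1.5000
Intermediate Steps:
N = ½ (N = 1/2 = ½ ≈ 0.50000)
E(y) = ½
E(0)*(2 - 5) = (2 - 5)/2 = (½)*(-3) = -3/2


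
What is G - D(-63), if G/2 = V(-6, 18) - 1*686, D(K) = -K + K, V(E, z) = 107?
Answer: -1158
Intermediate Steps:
D(K) = 0
G = -1158 (G = 2*(107 - 1*686) = 2*(107 - 686) = 2*(-579) = -1158)
G - D(-63) = -1158 - 1*0 = -1158 + 0 = -1158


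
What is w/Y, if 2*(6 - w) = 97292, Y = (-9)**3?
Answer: 48640/729 ≈ 66.722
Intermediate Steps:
Y = -729
w = -48640 (w = 6 - 1/2*97292 = 6 - 48646 = -48640)
w/Y = -48640/(-729) = -48640*(-1/729) = 48640/729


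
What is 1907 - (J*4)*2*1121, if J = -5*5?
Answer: 226107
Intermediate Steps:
J = -25
1907 - (J*4)*2*1121 = 1907 - -25*4*2*1121 = 1907 - (-100*2)*1121 = 1907 - (-200)*1121 = 1907 - 1*(-224200) = 1907 + 224200 = 226107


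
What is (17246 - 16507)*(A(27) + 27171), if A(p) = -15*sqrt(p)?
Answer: 20079369 - 33255*sqrt(3) ≈ 2.0022e+7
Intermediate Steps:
(17246 - 16507)*(A(27) + 27171) = (17246 - 16507)*(-45*sqrt(3) + 27171) = 739*(-45*sqrt(3) + 27171) = 739*(27171 - 45*sqrt(3)) = 20079369 - 33255*sqrt(3)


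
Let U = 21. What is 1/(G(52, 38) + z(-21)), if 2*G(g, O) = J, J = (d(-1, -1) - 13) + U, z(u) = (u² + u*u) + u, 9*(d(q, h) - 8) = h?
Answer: 18/15641 ≈ 0.0011508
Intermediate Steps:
d(q, h) = 8 + h/9
z(u) = u + 2*u² (z(u) = (u² + u²) + u = 2*u² + u = u + 2*u²)
J = 143/9 (J = ((8 + (⅑)*(-1)) - 13) + 21 = ((8 - ⅑) - 13) + 21 = (71/9 - 13) + 21 = -46/9 + 21 = 143/9 ≈ 15.889)
G(g, O) = 143/18 (G(g, O) = (½)*(143/9) = 143/18)
1/(G(52, 38) + z(-21)) = 1/(143/18 - 21*(1 + 2*(-21))) = 1/(143/18 - 21*(1 - 42)) = 1/(143/18 - 21*(-41)) = 1/(143/18 + 861) = 1/(15641/18) = 18/15641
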